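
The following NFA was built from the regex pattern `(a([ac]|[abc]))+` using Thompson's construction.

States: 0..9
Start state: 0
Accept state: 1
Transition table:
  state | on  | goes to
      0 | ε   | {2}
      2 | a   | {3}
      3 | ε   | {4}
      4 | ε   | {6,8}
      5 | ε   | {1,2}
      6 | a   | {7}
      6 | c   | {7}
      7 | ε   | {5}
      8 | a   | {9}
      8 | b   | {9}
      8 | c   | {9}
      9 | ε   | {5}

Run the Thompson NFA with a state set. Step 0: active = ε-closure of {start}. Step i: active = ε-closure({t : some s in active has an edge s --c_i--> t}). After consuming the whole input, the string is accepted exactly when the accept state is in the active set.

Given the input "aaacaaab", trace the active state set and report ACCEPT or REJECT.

Answer: ACCEPT

Trace:
initial (ε-close {0}): {0,2}
'a' @ 1: {3,4,6,8}
'a' @ 2: {1,2,5,7,9}  ✓accept
'a' @ 3: {3,4,6,8}
'c' @ 4: {1,2,5,7,9}  ✓accept
'a' @ 5: {3,4,6,8}
'a' @ 6: {1,2,5,7,9}  ✓accept
'a' @ 7: {3,4,6,8}
'b' @ 8: {1,2,5,9}  ✓accept
end set {1,2,5,9} — state 1 in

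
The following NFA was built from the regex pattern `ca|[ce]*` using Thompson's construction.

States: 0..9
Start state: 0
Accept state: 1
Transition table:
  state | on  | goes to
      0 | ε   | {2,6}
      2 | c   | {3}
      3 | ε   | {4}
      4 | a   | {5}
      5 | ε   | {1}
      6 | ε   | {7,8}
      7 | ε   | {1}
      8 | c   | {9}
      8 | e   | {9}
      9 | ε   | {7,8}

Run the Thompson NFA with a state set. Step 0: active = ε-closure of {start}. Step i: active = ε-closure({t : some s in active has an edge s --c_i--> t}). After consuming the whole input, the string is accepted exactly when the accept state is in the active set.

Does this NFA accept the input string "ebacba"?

start: ε-closure({0}) = {0,1,2,6,7,8}
'e' @ 1: {1,7,8,9}  (accept∈set)
'b' @ 2: {}  — state set empty
rest 'acba' ignored (set empty)
end set {} — state 1 not in

Answer: REJECT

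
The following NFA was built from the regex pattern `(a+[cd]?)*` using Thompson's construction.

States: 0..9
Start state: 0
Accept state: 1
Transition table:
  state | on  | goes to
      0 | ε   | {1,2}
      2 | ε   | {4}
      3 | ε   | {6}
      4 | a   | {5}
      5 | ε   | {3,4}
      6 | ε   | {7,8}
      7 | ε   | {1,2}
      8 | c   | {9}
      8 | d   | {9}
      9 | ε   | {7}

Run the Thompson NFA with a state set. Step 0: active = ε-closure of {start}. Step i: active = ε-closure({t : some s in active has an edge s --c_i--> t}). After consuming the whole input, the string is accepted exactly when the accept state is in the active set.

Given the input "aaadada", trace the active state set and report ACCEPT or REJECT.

Answer: ACCEPT

Trace:
S₀ = ε-closure({0}) = {0,1,2,4}
'a' @ 1: {1,2,3,4,5,6,7,8}  (accept∈set)
'a' @ 2: {1,2,3,4,5,6,7,8}  (accept∈set)
'a' @ 3: {1,2,3,4,5,6,7,8}  (accept∈set)
'd' @ 4: {1,2,4,7,9}  (accept∈set)
'a' @ 5: {1,2,3,4,5,6,7,8}  (accept∈set)
'd' @ 6: {1,2,4,7,9}  (accept∈set)
'a' @ 7: {1,2,3,4,5,6,7,8}  (accept∈set)
end set {1,2,3,4,5,6,7,8} — state 1 in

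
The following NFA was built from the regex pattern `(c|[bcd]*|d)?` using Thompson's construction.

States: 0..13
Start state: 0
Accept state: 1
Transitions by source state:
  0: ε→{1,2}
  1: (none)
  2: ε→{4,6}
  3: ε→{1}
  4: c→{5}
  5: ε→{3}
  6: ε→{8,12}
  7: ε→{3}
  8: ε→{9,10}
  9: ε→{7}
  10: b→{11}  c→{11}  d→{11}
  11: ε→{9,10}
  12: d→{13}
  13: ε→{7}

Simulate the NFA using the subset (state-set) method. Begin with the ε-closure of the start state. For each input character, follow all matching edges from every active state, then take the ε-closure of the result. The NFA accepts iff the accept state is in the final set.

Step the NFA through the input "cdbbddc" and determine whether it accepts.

Answer: ACCEPT

Derivation:
initial (ε-close {0}): {0,1,2,3,4,6,7,8,9,10,12}
'c' @ 1: {1,3,5,7,9,10,11}  ✓accept
'd' @ 2: {1,3,7,9,10,11}  ✓accept
'b' @ 3: {1,3,7,9,10,11}  ✓accept
'b' @ 4: {1,3,7,9,10,11}  ✓accept
'd' @ 5: {1,3,7,9,10,11}  ✓accept
'd' @ 6: {1,3,7,9,10,11}  ✓accept
'c' @ 7: {1,3,7,9,10,11}  ✓accept
after full input: {1,3,7,9,10,11}  (accept=1 in)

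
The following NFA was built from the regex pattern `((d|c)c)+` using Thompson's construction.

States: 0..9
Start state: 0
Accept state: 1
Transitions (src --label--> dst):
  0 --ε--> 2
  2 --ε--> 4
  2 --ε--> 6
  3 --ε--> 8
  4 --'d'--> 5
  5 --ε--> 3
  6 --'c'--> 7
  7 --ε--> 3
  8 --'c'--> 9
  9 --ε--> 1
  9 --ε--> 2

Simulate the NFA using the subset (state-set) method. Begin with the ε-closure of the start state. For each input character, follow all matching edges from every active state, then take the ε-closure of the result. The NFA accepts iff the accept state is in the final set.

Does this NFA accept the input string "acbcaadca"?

start: ε-closure({0}) = {0,2,4,6}
'a' @ 1: {}  — no active states
rest 'cbcaadca' ignored (set empty)
final: {}; accept 1 not in set

Answer: REJECT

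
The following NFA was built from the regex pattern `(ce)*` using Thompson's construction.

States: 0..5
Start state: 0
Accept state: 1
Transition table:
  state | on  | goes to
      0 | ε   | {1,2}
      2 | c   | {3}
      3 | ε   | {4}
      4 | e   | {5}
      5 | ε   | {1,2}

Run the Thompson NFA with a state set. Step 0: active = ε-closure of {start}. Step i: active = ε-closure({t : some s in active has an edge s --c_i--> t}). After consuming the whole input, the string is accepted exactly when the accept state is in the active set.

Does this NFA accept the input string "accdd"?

start: ε-closure({0}) = {0,1,2}
'a' @ 1: {}  — no active states
rest 'ccdd' ignored (set empty)
final: {}; accept 1 not in set

Answer: REJECT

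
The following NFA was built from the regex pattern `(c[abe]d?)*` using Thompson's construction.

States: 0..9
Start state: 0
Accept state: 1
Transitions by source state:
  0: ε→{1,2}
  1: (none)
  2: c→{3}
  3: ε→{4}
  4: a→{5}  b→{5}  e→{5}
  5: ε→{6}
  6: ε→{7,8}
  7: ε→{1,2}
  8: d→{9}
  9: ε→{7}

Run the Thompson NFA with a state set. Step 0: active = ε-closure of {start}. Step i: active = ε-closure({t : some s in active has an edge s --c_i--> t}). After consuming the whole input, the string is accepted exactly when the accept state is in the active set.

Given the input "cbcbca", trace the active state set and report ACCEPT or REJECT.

start: ε-closure({0}) = {0,1,2}
'c' @ 1: {3,4}
'b' @ 2: {1,2,5,6,7,8}  (accept∈set)
'c' @ 3: {3,4}
'b' @ 4: {1,2,5,6,7,8}  (accept∈set)
'c' @ 5: {3,4}
'a' @ 6: {1,2,5,6,7,8}  (accept∈set)
final: {1,2,5,6,7,8}; accept 1 in set

Answer: ACCEPT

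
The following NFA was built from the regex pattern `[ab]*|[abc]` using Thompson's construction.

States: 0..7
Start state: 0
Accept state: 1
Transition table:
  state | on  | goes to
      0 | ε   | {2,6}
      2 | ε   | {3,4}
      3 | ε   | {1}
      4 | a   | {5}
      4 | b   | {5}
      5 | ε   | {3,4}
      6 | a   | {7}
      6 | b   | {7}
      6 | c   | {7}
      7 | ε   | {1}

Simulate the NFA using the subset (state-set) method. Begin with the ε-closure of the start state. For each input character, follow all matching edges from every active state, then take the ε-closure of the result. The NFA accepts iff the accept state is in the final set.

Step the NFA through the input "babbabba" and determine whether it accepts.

Answer: ACCEPT

Derivation:
S₀ = ε-closure({0}) = {0,1,2,3,4,6}
'b' @ 1: {1,3,4,5,7}  [accepting]
'a' @ 2: {1,3,4,5}  [accepting]
'b' @ 3: {1,3,4,5}  [accepting]
'b' @ 4: {1,3,4,5}  [accepting]
'a' @ 5: {1,3,4,5}  [accepting]
'b' @ 6: {1,3,4,5}  [accepting]
'b' @ 7: {1,3,4,5}  [accepting]
'a' @ 8: {1,3,4,5}  [accepting]
final: {1,3,4,5}; accept 1 in set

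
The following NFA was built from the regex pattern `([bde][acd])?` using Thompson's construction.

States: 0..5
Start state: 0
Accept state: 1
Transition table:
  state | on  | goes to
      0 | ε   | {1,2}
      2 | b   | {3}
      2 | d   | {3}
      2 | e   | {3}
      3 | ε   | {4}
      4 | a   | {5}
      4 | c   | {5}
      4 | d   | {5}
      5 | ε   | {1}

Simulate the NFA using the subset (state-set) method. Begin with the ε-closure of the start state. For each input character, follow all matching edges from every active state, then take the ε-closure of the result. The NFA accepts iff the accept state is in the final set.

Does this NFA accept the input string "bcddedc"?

Answer: REJECT

Derivation:
initial (ε-close {0}): {0,1,2}
'b' @ 1: {3,4}
'c' @ 2: {1,5}  [accepting]
'd' @ 3: {}  — state set empty
rest 'dedc' ignored (set empty)
after full input: {}  (accept=1 not in)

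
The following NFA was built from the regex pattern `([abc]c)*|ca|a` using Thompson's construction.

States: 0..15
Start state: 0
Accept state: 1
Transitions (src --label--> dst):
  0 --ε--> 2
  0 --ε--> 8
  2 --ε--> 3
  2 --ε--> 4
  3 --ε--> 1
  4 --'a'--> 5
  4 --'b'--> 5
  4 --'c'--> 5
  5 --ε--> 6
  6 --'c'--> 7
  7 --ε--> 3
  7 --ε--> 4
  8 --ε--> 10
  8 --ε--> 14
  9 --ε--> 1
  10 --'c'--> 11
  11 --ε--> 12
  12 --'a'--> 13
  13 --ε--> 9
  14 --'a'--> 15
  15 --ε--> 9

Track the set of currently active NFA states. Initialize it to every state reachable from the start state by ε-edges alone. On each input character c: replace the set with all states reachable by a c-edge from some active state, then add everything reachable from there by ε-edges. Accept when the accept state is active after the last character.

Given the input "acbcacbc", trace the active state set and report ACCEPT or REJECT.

start: ε-closure({0}) = {0,1,2,3,4,8,10,14}
'a' @ 1: {1,5,6,9,15}  (accept∈set)
'c' @ 2: {1,3,4,7}  (accept∈set)
'b' @ 3: {5,6}
'c' @ 4: {1,3,4,7}  (accept∈set)
'a' @ 5: {5,6}
'c' @ 6: {1,3,4,7}  (accept∈set)
'b' @ 7: {5,6}
'c' @ 8: {1,3,4,7}  (accept∈set)
end set {1,3,4,7} — state 1 in

Answer: ACCEPT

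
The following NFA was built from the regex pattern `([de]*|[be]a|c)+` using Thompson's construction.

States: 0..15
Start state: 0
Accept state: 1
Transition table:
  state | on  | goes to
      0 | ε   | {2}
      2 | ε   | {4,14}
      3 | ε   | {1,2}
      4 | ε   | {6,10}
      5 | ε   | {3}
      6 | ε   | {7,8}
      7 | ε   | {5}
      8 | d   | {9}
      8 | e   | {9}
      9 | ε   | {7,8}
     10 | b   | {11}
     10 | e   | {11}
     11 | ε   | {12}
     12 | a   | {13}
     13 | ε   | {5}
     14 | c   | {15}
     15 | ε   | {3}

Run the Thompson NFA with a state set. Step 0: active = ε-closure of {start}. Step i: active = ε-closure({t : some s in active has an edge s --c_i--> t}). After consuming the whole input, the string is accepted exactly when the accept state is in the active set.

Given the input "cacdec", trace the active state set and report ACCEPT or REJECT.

S₀ = ε-closure({0}) = {0,1,2,3,4,5,6,7,8,10,14}
'c' @ 1: {1,2,3,4,5,6,7,8,10,14,15}  [accepting]
'a' @ 2: {}  — dead — no transitions
rest 'cdec' ignored (set empty)
end set {} — state 1 not in

Answer: REJECT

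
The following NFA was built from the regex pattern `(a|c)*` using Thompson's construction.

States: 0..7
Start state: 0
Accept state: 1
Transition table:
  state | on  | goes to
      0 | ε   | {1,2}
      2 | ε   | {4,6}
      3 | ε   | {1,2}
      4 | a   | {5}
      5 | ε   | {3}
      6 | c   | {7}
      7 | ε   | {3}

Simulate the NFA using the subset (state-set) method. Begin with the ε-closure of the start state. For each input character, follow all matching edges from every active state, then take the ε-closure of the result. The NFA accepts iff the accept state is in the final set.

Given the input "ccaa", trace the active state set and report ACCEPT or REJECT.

Answer: ACCEPT

Derivation:
initial (ε-close {0}): {0,1,2,4,6}
'c' @ 1: {1,2,3,4,6,7}  [accepting]
'c' @ 2: {1,2,3,4,6,7}  [accepting]
'a' @ 3: {1,2,3,4,5,6}  [accepting]
'a' @ 4: {1,2,3,4,5,6}  [accepting]
end set {1,2,3,4,5,6} — state 1 in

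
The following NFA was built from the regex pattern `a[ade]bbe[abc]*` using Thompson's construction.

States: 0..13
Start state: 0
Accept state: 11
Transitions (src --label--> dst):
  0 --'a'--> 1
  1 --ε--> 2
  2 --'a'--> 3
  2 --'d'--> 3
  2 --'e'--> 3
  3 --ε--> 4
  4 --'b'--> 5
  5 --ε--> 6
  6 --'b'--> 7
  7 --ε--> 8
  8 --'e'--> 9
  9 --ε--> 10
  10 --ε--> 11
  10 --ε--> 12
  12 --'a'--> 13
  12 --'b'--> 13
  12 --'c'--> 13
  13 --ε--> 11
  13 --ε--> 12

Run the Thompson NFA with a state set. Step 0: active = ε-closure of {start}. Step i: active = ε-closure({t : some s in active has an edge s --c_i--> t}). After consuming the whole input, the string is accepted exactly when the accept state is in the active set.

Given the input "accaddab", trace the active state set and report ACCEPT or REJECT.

Answer: REJECT

Steps:
start: ε-closure({0}) = {0}
'a' @ 1: {1,2}
'c' @ 2: {}  — no active states
rest 'caddab' ignored (set empty)
end set {} — state 11 not in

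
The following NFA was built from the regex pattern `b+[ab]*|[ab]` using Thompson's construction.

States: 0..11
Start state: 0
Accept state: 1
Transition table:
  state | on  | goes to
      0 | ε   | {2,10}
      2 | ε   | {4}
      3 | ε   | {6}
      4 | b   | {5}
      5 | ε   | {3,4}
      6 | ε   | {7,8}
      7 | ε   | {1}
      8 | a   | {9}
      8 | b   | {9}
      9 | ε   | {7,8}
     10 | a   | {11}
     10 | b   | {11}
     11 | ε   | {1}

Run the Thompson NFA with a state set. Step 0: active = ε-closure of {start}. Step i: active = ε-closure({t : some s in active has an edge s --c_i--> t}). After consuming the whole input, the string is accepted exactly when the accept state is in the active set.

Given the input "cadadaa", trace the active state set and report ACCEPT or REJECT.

start: ε-closure({0}) = {0,2,4,10}
'c' @ 1: {}  — no active states
rest 'adadaa' ignored (set empty)
final: {}; accept 1 not in set

Answer: REJECT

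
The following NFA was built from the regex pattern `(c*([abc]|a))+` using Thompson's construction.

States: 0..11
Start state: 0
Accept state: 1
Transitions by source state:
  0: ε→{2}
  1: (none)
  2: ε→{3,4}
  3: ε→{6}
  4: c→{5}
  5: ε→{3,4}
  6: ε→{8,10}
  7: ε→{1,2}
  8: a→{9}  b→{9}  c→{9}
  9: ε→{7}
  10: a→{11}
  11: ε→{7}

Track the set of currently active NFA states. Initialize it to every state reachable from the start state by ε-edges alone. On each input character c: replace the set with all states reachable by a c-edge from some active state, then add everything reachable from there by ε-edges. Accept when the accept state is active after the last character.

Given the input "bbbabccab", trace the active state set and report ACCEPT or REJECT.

Answer: ACCEPT

Steps:
S₀ = ε-closure({0}) = {0,2,3,4,6,8,10}
'b' @ 1: {1,2,3,4,6,7,8,9,10}  ✓accept
'b' @ 2: {1,2,3,4,6,7,8,9,10}  ✓accept
'b' @ 3: {1,2,3,4,6,7,8,9,10}  ✓accept
'a' @ 4: {1,2,3,4,6,7,8,9,10,11}  ✓accept
'b' @ 5: {1,2,3,4,6,7,8,9,10}  ✓accept
'c' @ 6: {1,2,3,4,5,6,7,8,9,10}  ✓accept
'c' @ 7: {1,2,3,4,5,6,7,8,9,10}  ✓accept
'a' @ 8: {1,2,3,4,6,7,8,9,10,11}  ✓accept
'b' @ 9: {1,2,3,4,6,7,8,9,10}  ✓accept
final: {1,2,3,4,6,7,8,9,10}; accept 1 in set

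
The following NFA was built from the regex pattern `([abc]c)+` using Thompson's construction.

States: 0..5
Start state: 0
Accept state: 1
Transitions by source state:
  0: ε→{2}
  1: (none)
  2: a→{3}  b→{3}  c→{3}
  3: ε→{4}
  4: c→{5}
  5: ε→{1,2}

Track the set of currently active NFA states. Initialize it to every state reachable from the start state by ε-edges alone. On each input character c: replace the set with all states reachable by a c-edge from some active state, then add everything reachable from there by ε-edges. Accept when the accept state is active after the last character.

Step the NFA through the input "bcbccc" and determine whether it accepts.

Answer: ACCEPT

Trace:
S₀ = ε-closure({0}) = {0,2}
'b' @ 1: {3,4}
'c' @ 2: {1,2,5}  [accepting]
'b' @ 3: {3,4}
'c' @ 4: {1,2,5}  [accepting]
'c' @ 5: {3,4}
'c' @ 6: {1,2,5}  [accepting]
after full input: {1,2,5}  (accept=1 in)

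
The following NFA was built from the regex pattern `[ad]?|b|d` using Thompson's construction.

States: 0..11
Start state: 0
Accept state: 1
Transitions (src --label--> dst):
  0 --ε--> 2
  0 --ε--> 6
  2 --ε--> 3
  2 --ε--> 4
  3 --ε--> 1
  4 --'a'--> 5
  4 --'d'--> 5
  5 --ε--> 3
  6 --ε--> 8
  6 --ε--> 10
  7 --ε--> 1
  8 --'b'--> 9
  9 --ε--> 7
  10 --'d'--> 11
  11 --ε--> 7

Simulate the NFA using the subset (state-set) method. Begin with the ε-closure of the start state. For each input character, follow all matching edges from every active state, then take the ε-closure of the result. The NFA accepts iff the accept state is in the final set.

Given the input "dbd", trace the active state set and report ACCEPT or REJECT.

Answer: REJECT

Derivation:
S₀ = ε-closure({0}) = {0,1,2,3,4,6,8,10}
'd' @ 1: {1,3,5,7,11}  [accepting]
'b' @ 2: {}  — no active states
rest 'd' ignored (set empty)
final: {}; accept 1 not in set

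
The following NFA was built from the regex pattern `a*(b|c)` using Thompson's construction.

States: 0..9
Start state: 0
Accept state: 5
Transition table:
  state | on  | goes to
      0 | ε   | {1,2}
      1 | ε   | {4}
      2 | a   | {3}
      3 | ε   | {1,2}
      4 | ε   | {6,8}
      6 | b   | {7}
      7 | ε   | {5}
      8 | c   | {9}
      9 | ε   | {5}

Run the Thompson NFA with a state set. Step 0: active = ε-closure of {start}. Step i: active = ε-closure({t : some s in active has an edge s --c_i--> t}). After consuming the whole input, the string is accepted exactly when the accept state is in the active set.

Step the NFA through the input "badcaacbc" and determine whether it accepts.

Answer: REJECT

Steps:
initial (ε-close {0}): {0,1,2,4,6,8}
'b' @ 1: {5,7}  [accepting]
'a' @ 2: {}  — state set empty
rest 'dcaacbc' ignored (set empty)
final: {}; accept 5 not in set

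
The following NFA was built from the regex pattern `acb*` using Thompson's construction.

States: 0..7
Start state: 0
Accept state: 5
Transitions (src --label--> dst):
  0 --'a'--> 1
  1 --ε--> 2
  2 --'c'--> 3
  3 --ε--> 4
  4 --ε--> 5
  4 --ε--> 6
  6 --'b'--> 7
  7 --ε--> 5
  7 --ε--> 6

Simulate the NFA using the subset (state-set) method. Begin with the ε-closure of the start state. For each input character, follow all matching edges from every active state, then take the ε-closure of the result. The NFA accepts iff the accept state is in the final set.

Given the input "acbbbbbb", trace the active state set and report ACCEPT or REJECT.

initial (ε-close {0}): {0}
'a' @ 1: {1,2}
'c' @ 2: {3,4,5,6}  (accept∈set)
'b' @ 3: {5,6,7}  (accept∈set)
'b' @ 4: {5,6,7}  (accept∈set)
'b' @ 5: {5,6,7}  (accept∈set)
'b' @ 6: {5,6,7}  (accept∈set)
'b' @ 7: {5,6,7}  (accept∈set)
'b' @ 8: {5,6,7}  (accept∈set)
final: {5,6,7}; accept 5 in set

Answer: ACCEPT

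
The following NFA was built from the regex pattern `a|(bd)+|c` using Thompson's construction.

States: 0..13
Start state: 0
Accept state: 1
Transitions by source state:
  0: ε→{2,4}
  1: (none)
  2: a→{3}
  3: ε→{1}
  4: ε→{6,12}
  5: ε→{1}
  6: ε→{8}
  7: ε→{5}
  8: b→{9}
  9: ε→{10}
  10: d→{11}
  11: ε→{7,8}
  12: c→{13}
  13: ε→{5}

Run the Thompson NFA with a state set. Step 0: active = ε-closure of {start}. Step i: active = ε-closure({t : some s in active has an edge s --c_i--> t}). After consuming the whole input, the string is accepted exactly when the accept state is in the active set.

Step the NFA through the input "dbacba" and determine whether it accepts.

Answer: REJECT

Derivation:
start: ε-closure({0}) = {0,2,4,6,8,12}
'd' @ 1: {}  — no active states
rest 'bacba' ignored (set empty)
final: {}; accept 1 not in set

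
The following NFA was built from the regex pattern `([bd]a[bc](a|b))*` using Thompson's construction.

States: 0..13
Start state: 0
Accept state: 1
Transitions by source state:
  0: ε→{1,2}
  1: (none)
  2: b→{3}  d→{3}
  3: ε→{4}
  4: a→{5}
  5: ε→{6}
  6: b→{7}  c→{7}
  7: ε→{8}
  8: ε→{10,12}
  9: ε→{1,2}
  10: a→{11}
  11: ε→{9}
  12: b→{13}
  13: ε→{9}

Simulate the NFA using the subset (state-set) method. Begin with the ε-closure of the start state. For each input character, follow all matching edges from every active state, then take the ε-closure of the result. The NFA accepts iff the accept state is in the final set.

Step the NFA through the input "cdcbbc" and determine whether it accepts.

Answer: REJECT

Steps:
initial (ε-close {0}): {0,1,2}
'c' @ 1: {}  — state set empty
rest 'dcbbc' ignored (set empty)
final: {}; accept 1 not in set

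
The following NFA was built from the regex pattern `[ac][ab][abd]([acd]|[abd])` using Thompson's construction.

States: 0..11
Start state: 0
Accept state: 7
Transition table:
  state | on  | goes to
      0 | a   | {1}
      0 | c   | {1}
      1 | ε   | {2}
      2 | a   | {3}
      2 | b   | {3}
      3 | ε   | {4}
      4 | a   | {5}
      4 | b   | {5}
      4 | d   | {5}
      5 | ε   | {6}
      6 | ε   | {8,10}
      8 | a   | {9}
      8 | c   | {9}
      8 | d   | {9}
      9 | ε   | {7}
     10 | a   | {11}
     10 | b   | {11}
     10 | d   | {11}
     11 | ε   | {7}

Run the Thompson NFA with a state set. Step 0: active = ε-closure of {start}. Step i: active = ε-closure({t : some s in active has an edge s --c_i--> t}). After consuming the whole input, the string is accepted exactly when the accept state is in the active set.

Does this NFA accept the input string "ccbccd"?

initial (ε-close {0}): {0}
'c' @ 1: {1,2}
'c' @ 2: {}  — no active states
rest 'bccd' ignored (set empty)
end set {} — state 7 not in

Answer: REJECT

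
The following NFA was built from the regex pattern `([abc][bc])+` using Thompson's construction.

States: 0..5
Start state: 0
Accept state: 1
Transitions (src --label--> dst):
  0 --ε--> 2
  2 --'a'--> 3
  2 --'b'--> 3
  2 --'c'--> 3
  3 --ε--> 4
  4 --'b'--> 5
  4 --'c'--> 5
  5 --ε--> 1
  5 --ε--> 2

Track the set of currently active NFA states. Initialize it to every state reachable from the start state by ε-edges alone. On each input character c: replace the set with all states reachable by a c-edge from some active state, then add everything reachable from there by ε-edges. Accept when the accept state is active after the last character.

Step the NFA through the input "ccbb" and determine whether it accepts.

Answer: ACCEPT

Trace:
start: ε-closure({0}) = {0,2}
'c' @ 1: {3,4}
'c' @ 2: {1,2,5}  (accept∈set)
'b' @ 3: {3,4}
'b' @ 4: {1,2,5}  (accept∈set)
final: {1,2,5}; accept 1 in set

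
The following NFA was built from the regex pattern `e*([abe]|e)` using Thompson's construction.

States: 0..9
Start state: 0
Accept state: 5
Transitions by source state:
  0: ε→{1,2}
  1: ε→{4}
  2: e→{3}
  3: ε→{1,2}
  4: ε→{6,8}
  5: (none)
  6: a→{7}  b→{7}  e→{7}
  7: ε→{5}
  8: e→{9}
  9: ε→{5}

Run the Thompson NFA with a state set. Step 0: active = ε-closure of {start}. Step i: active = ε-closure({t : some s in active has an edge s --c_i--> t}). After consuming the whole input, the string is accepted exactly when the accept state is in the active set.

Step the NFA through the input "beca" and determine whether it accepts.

initial (ε-close {0}): {0,1,2,4,6,8}
'b' @ 1: {5,7}  ✓accept
'e' @ 2: {}  — no active states
rest 'ca' ignored (set empty)
end set {} — state 5 not in

Answer: REJECT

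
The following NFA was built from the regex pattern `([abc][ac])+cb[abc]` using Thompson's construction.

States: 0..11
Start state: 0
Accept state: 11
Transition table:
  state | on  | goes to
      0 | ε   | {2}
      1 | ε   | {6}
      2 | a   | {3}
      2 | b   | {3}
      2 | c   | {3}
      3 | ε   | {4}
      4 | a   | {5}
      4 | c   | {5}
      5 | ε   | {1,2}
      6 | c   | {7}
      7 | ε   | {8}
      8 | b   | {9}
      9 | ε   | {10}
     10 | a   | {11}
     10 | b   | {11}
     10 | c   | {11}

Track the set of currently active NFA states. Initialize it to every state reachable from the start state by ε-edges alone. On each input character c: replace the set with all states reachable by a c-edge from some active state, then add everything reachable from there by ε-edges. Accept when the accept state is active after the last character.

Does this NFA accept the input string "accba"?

Answer: ACCEPT

Trace:
initial (ε-close {0}): {0,2}
'a' @ 1: {3,4}
'c' @ 2: {1,2,5,6}
'c' @ 3: {3,4,7,8}
'b' @ 4: {9,10}
'a' @ 5: {11}  ✓accept
after full input: {11}  (accept=11 in)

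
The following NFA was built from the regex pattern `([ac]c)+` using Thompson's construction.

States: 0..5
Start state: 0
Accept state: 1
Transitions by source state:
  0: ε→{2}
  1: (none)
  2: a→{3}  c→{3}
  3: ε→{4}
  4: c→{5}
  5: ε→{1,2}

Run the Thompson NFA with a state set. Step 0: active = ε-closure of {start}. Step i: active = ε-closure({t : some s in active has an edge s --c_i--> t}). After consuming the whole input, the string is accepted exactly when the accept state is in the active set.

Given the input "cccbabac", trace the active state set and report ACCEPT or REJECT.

start: ε-closure({0}) = {0,2}
'c' @ 1: {3,4}
'c' @ 2: {1,2,5}  ✓accept
'c' @ 3: {3,4}
'b' @ 4: {}  — dead — no transitions
rest 'abac' ignored (set empty)
after full input: {}  (accept=1 not in)

Answer: REJECT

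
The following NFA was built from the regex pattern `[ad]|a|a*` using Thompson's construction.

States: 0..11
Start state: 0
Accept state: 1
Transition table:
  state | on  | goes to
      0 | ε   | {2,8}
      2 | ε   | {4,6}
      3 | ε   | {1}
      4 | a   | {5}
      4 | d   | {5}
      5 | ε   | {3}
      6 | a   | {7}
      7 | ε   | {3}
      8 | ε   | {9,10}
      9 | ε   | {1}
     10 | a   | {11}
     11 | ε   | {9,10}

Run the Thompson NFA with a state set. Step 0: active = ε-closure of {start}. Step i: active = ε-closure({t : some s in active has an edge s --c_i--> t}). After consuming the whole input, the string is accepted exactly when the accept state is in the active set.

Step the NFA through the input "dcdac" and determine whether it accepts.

initial (ε-close {0}): {0,1,2,4,6,8,9,10}
'd' @ 1: {1,3,5}  ✓accept
'c' @ 2: {}  — dead — no transitions
rest 'dac' ignored (set empty)
after full input: {}  (accept=1 not in)

Answer: REJECT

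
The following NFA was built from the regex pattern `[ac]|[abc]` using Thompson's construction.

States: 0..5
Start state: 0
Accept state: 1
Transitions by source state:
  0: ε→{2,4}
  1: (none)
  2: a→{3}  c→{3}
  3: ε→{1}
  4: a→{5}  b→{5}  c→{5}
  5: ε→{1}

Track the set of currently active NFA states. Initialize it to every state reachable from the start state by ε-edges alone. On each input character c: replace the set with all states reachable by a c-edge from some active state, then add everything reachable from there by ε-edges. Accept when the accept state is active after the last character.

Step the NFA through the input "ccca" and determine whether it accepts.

S₀ = ε-closure({0}) = {0,2,4}
'c' @ 1: {1,3,5}  [accepting]
'c' @ 2: {}  — state set empty
rest 'ca' ignored (set empty)
after full input: {}  (accept=1 not in)

Answer: REJECT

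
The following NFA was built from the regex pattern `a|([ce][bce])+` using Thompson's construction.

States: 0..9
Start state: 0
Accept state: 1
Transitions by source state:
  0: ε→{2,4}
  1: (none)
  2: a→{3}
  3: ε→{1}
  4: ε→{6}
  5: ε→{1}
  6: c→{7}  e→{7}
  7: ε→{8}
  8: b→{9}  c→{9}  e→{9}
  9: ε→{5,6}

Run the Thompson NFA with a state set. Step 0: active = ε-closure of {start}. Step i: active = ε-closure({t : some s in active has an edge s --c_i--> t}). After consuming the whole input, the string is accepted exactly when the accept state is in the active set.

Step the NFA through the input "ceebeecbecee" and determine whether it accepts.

Answer: ACCEPT

Steps:
S₀ = ε-closure({0}) = {0,2,4,6}
'c' @ 1: {7,8}
'e' @ 2: {1,5,6,9}  ✓accept
'e' @ 3: {7,8}
'b' @ 4: {1,5,6,9}  ✓accept
'e' @ 5: {7,8}
'e' @ 6: {1,5,6,9}  ✓accept
'c' @ 7: {7,8}
'b' @ 8: {1,5,6,9}  ✓accept
'e' @ 9: {7,8}
'c' @ 10: {1,5,6,9}  ✓accept
'e' @ 11: {7,8}
'e' @ 12: {1,5,6,9}  ✓accept
after full input: {1,5,6,9}  (accept=1 in)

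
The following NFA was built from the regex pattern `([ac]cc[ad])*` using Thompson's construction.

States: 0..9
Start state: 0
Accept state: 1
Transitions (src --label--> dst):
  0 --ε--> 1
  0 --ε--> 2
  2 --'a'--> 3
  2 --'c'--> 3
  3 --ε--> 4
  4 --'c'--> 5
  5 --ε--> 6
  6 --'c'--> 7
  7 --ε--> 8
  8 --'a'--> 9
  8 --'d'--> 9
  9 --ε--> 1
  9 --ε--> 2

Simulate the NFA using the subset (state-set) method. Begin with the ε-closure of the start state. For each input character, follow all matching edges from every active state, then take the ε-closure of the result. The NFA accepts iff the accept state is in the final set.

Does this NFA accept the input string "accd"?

initial (ε-close {0}): {0,1,2}
'a' @ 1: {3,4}
'c' @ 2: {5,6}
'c' @ 3: {7,8}
'd' @ 4: {1,2,9}  ✓accept
after full input: {1,2,9}  (accept=1 in)

Answer: ACCEPT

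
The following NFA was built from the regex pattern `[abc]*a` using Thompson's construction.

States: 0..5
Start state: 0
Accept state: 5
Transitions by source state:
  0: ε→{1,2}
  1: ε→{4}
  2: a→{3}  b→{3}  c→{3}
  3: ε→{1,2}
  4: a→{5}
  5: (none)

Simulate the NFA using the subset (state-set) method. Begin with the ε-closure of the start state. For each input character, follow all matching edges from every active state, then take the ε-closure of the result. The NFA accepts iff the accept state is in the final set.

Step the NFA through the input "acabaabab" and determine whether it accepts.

Answer: REJECT

Steps:
start: ε-closure({0}) = {0,1,2,4}
'a' @ 1: {1,2,3,4,5}  ✓accept
'c' @ 2: {1,2,3,4}
'a' @ 3: {1,2,3,4,5}  ✓accept
'b' @ 4: {1,2,3,4}
'a' @ 5: {1,2,3,4,5}  ✓accept
'a' @ 6: {1,2,3,4,5}  ✓accept
'b' @ 7: {1,2,3,4}
'a' @ 8: {1,2,3,4,5}  ✓accept
'b' @ 9: {1,2,3,4}
end set {1,2,3,4} — state 5 not in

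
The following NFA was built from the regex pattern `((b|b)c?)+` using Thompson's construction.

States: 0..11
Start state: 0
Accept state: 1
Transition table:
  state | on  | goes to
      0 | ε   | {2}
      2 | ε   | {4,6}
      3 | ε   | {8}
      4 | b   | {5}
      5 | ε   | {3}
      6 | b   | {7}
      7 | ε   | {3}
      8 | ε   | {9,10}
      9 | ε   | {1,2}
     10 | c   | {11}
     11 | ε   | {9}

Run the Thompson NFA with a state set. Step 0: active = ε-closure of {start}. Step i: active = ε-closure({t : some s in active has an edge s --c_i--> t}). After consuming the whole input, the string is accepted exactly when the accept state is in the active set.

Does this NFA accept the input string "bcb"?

start: ε-closure({0}) = {0,2,4,6}
'b' @ 1: {1,2,3,4,5,6,7,8,9,10}  (accept∈set)
'c' @ 2: {1,2,4,6,9,11}  (accept∈set)
'b' @ 3: {1,2,3,4,5,6,7,8,9,10}  (accept∈set)
end set {1,2,3,4,5,6,7,8,9,10} — state 1 in

Answer: ACCEPT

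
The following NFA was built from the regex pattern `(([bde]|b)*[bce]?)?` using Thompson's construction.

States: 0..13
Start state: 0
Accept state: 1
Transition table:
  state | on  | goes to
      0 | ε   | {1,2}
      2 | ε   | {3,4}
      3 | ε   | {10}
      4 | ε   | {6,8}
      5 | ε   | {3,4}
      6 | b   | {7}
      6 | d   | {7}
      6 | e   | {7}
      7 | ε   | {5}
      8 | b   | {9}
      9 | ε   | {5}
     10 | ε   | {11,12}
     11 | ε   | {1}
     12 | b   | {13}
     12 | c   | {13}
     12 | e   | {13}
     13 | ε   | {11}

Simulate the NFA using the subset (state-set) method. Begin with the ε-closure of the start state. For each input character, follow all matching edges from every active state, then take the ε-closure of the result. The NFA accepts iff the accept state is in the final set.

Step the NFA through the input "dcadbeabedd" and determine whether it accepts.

Answer: REJECT

Trace:
S₀ = ε-closure({0}) = {0,1,2,3,4,6,8,10,11,12}
'd' @ 1: {1,3,4,5,6,7,8,10,11,12}  [accepting]
'c' @ 2: {1,11,13}  [accepting]
'a' @ 3: {}  — dead — no transitions
rest 'dbeabedd' ignored (set empty)
final: {}; accept 1 not in set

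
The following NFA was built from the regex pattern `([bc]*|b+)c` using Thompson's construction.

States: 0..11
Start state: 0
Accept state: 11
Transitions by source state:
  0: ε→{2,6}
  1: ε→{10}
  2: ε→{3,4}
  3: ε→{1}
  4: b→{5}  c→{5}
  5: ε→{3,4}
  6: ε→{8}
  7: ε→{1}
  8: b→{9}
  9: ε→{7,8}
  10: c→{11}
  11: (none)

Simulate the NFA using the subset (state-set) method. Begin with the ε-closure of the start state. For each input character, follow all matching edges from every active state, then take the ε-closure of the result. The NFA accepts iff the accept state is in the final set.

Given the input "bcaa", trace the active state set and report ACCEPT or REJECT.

initial (ε-close {0}): {0,1,2,3,4,6,8,10}
'b' @ 1: {1,3,4,5,7,8,9,10}
'c' @ 2: {1,3,4,5,10,11}  (accept∈set)
'a' @ 3: {}  — dead — no transitions
rest 'a' ignored (set empty)
end set {} — state 11 not in

Answer: REJECT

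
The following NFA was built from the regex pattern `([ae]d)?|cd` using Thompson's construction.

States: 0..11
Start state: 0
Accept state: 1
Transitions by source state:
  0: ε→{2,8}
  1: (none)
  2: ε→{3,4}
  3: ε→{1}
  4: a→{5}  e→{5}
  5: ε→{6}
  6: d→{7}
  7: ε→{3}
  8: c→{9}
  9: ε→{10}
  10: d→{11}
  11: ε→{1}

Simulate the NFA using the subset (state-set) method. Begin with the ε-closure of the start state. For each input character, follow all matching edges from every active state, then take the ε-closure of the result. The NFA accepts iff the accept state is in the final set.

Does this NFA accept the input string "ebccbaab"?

Answer: REJECT

Trace:
initial (ε-close {0}): {0,1,2,3,4,8}
'e' @ 1: {5,6}
'b' @ 2: {}  — state set empty
rest 'ccbaab' ignored (set empty)
end set {} — state 1 not in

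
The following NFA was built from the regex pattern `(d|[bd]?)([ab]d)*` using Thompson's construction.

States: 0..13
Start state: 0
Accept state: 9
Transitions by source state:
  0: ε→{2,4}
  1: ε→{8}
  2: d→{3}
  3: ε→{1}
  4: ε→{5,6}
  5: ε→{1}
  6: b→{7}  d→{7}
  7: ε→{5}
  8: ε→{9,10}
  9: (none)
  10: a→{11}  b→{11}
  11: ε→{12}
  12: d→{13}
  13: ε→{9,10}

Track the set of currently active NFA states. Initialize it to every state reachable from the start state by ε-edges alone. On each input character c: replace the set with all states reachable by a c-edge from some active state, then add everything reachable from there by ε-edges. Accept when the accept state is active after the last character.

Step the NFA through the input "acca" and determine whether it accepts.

initial (ε-close {0}): {0,1,2,4,5,6,8,9,10}
'a' @ 1: {11,12}
'c' @ 2: {}  — state set empty
rest 'ca' ignored (set empty)
end set {} — state 9 not in

Answer: REJECT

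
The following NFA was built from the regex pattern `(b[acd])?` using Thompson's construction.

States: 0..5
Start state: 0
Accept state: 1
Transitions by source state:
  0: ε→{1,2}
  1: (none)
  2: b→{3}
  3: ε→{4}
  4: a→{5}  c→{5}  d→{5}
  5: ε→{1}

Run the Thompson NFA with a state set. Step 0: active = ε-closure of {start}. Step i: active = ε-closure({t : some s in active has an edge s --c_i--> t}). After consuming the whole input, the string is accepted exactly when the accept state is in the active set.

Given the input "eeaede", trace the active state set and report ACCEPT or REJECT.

Answer: REJECT

Steps:
S₀ = ε-closure({0}) = {0,1,2}
'e' @ 1: {}  — dead — no transitions
rest 'eaede' ignored (set empty)
final: {}; accept 1 not in set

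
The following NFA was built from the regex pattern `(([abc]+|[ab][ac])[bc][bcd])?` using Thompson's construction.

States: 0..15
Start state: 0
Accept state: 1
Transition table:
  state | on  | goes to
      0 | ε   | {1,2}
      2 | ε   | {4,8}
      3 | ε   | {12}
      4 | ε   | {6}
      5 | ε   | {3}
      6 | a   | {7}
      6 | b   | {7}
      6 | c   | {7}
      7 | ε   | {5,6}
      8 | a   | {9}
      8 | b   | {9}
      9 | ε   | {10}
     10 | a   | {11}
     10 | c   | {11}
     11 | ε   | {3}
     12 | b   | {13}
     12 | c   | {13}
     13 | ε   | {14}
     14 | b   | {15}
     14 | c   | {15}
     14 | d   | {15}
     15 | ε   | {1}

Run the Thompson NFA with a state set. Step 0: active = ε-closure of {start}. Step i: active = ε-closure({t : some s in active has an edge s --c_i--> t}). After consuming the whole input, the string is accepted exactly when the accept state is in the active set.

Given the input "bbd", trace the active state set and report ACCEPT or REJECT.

Answer: ACCEPT

Steps:
S₀ = ε-closure({0}) = {0,1,2,4,6,8}
'b' @ 1: {3,5,6,7,9,10,12}
'b' @ 2: {3,5,6,7,12,13,14}
'd' @ 3: {1,15}  (accept∈set)
end set {1,15} — state 1 in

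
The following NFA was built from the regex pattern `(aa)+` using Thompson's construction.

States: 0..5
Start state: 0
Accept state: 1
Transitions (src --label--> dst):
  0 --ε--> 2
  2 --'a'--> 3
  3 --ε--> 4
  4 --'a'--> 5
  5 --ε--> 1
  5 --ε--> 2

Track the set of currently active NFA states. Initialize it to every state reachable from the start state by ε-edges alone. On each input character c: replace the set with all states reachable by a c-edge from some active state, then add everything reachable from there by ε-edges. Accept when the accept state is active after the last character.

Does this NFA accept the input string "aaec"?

Answer: REJECT

Trace:
start: ε-closure({0}) = {0,2}
'a' @ 1: {3,4}
'a' @ 2: {1,2,5}  (accept∈set)
'e' @ 3: {}  — state set empty
rest 'c' ignored (set empty)
final: {}; accept 1 not in set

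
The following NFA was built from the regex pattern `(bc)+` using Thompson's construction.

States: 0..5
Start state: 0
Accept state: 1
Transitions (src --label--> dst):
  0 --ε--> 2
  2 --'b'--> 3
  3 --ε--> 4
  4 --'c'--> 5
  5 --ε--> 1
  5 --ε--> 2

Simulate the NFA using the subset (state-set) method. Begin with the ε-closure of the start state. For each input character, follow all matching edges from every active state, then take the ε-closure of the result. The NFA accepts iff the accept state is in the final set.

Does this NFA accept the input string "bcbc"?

initial (ε-close {0}): {0,2}
'b' @ 1: {3,4}
'c' @ 2: {1,2,5}  [accepting]
'b' @ 3: {3,4}
'c' @ 4: {1,2,5}  [accepting]
after full input: {1,2,5}  (accept=1 in)

Answer: ACCEPT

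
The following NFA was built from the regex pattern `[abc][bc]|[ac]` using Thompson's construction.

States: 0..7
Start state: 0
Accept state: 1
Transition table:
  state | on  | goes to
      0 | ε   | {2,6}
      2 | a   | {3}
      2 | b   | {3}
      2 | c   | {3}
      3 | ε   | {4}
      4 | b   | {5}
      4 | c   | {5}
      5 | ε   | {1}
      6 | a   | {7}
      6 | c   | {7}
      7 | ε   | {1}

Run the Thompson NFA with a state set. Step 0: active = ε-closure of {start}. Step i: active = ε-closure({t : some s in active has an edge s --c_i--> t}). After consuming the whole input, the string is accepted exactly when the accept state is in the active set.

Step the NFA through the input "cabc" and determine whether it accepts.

Answer: REJECT

Steps:
start: ε-closure({0}) = {0,2,6}
'c' @ 1: {1,3,4,7}  ✓accept
'a' @ 2: {}  — dead — no transitions
rest 'bc' ignored (set empty)
after full input: {}  (accept=1 not in)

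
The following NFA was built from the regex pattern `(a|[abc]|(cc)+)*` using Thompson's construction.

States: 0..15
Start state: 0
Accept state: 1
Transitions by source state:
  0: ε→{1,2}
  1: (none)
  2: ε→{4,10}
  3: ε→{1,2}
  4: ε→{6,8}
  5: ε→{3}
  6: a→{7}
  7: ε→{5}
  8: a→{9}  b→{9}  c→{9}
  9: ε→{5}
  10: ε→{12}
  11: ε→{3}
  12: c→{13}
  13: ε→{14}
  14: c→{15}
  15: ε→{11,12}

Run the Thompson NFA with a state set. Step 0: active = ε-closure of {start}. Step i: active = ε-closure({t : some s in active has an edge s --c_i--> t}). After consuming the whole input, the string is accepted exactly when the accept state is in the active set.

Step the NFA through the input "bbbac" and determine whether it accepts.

Answer: ACCEPT

Trace:
S₀ = ε-closure({0}) = {0,1,2,4,6,8,10,12}
'b' @ 1: {1,2,3,4,5,6,8,9,10,12}  ✓accept
'b' @ 2: {1,2,3,4,5,6,8,9,10,12}  ✓accept
'b' @ 3: {1,2,3,4,5,6,8,9,10,12}  ✓accept
'a' @ 4: {1,2,3,4,5,6,7,8,9,10,12}  ✓accept
'c' @ 5: {1,2,3,4,5,6,8,9,10,12,13,14}  ✓accept
final: {1,2,3,4,5,6,8,9,10,12,13,14}; accept 1 in set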